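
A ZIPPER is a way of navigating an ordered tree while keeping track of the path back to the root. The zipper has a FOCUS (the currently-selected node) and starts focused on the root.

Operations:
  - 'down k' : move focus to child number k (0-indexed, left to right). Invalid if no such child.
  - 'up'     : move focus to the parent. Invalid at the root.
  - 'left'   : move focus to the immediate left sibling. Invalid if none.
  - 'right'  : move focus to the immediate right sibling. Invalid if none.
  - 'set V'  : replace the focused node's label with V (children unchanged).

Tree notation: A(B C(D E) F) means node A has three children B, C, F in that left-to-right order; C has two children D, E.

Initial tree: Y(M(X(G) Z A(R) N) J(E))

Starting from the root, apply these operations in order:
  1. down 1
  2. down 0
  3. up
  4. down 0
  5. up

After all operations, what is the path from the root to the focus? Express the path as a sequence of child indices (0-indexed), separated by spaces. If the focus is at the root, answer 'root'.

Answer: 1

Derivation:
Step 1 (down 1): focus=J path=1 depth=1 children=['E'] left=['M'] right=[] parent=Y
Step 2 (down 0): focus=E path=1/0 depth=2 children=[] left=[] right=[] parent=J
Step 3 (up): focus=J path=1 depth=1 children=['E'] left=['M'] right=[] parent=Y
Step 4 (down 0): focus=E path=1/0 depth=2 children=[] left=[] right=[] parent=J
Step 5 (up): focus=J path=1 depth=1 children=['E'] left=['M'] right=[] parent=Y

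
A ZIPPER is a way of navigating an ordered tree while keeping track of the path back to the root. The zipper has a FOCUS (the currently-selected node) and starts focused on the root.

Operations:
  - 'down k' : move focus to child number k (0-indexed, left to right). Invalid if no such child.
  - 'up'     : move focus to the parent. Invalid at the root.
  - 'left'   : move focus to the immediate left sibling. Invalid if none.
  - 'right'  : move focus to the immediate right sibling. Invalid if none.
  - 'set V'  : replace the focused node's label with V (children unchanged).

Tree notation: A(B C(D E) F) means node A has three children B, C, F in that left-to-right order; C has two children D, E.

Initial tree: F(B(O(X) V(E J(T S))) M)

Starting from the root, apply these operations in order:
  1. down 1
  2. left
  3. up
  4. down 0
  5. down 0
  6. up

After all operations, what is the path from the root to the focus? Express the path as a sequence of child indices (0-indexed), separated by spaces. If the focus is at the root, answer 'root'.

Answer: 0

Derivation:
Step 1 (down 1): focus=M path=1 depth=1 children=[] left=['B'] right=[] parent=F
Step 2 (left): focus=B path=0 depth=1 children=['O', 'V'] left=[] right=['M'] parent=F
Step 3 (up): focus=F path=root depth=0 children=['B', 'M'] (at root)
Step 4 (down 0): focus=B path=0 depth=1 children=['O', 'V'] left=[] right=['M'] parent=F
Step 5 (down 0): focus=O path=0/0 depth=2 children=['X'] left=[] right=['V'] parent=B
Step 6 (up): focus=B path=0 depth=1 children=['O', 'V'] left=[] right=['M'] parent=F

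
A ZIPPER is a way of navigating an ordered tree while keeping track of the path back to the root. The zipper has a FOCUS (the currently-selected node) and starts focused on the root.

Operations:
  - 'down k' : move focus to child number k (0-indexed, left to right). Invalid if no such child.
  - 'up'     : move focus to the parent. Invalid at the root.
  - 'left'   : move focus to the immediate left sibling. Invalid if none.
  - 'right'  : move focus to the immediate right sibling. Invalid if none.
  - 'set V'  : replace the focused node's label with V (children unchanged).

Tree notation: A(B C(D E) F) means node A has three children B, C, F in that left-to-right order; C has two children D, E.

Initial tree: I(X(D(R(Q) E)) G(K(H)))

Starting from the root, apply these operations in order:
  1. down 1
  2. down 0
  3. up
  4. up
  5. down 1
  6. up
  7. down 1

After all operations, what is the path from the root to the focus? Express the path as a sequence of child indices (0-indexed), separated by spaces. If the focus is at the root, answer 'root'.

Step 1 (down 1): focus=G path=1 depth=1 children=['K'] left=['X'] right=[] parent=I
Step 2 (down 0): focus=K path=1/0 depth=2 children=['H'] left=[] right=[] parent=G
Step 3 (up): focus=G path=1 depth=1 children=['K'] left=['X'] right=[] parent=I
Step 4 (up): focus=I path=root depth=0 children=['X', 'G'] (at root)
Step 5 (down 1): focus=G path=1 depth=1 children=['K'] left=['X'] right=[] parent=I
Step 6 (up): focus=I path=root depth=0 children=['X', 'G'] (at root)
Step 7 (down 1): focus=G path=1 depth=1 children=['K'] left=['X'] right=[] parent=I

Answer: 1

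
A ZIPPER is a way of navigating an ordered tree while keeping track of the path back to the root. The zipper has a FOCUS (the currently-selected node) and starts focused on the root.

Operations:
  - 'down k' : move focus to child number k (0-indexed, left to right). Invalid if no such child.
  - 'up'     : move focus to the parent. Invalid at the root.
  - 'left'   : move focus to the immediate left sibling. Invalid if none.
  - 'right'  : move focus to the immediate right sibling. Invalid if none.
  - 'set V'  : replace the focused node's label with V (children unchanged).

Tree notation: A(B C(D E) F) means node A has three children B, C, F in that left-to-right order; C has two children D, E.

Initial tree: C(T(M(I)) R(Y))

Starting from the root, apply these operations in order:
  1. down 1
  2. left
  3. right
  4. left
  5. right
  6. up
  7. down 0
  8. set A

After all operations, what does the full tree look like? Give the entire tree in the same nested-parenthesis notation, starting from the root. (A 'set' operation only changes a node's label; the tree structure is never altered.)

Answer: C(A(M(I)) R(Y))

Derivation:
Step 1 (down 1): focus=R path=1 depth=1 children=['Y'] left=['T'] right=[] parent=C
Step 2 (left): focus=T path=0 depth=1 children=['M'] left=[] right=['R'] parent=C
Step 3 (right): focus=R path=1 depth=1 children=['Y'] left=['T'] right=[] parent=C
Step 4 (left): focus=T path=0 depth=1 children=['M'] left=[] right=['R'] parent=C
Step 5 (right): focus=R path=1 depth=1 children=['Y'] left=['T'] right=[] parent=C
Step 6 (up): focus=C path=root depth=0 children=['T', 'R'] (at root)
Step 7 (down 0): focus=T path=0 depth=1 children=['M'] left=[] right=['R'] parent=C
Step 8 (set A): focus=A path=0 depth=1 children=['M'] left=[] right=['R'] parent=C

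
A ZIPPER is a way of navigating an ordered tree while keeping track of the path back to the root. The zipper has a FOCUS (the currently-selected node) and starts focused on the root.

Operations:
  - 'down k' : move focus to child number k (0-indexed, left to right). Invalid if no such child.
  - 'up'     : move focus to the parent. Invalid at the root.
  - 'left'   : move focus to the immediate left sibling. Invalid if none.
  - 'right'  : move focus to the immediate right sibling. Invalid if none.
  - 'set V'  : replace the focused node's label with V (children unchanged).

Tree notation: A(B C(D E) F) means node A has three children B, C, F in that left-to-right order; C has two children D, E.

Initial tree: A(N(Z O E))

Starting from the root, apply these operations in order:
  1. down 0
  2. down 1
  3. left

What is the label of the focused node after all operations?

Answer: Z

Derivation:
Step 1 (down 0): focus=N path=0 depth=1 children=['Z', 'O', 'E'] left=[] right=[] parent=A
Step 2 (down 1): focus=O path=0/1 depth=2 children=[] left=['Z'] right=['E'] parent=N
Step 3 (left): focus=Z path=0/0 depth=2 children=[] left=[] right=['O', 'E'] parent=N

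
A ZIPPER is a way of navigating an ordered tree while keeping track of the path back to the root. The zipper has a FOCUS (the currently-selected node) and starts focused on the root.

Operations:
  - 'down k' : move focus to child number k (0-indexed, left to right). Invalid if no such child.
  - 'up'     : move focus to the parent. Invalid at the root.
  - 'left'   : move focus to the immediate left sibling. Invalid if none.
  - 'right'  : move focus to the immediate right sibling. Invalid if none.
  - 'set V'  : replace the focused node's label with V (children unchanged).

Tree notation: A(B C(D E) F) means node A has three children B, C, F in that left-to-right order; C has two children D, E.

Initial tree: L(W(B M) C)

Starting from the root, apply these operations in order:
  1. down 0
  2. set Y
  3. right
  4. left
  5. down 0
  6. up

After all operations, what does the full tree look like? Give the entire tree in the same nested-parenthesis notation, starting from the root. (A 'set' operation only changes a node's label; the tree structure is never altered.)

Answer: L(Y(B M) C)

Derivation:
Step 1 (down 0): focus=W path=0 depth=1 children=['B', 'M'] left=[] right=['C'] parent=L
Step 2 (set Y): focus=Y path=0 depth=1 children=['B', 'M'] left=[] right=['C'] parent=L
Step 3 (right): focus=C path=1 depth=1 children=[] left=['Y'] right=[] parent=L
Step 4 (left): focus=Y path=0 depth=1 children=['B', 'M'] left=[] right=['C'] parent=L
Step 5 (down 0): focus=B path=0/0 depth=2 children=[] left=[] right=['M'] parent=Y
Step 6 (up): focus=Y path=0 depth=1 children=['B', 'M'] left=[] right=['C'] parent=L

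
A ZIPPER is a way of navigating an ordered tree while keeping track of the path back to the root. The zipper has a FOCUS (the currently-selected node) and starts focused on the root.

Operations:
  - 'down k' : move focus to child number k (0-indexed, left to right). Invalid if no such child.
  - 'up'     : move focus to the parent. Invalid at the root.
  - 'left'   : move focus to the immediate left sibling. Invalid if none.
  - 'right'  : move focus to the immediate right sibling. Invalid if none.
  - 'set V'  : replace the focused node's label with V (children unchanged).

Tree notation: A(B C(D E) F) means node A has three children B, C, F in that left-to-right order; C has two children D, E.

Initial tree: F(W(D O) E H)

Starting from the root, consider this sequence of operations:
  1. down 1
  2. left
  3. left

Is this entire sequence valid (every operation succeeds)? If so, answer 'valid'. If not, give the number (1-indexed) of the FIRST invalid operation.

Answer: 3

Derivation:
Step 1 (down 1): focus=E path=1 depth=1 children=[] left=['W'] right=['H'] parent=F
Step 2 (left): focus=W path=0 depth=1 children=['D', 'O'] left=[] right=['E', 'H'] parent=F
Step 3 (left): INVALID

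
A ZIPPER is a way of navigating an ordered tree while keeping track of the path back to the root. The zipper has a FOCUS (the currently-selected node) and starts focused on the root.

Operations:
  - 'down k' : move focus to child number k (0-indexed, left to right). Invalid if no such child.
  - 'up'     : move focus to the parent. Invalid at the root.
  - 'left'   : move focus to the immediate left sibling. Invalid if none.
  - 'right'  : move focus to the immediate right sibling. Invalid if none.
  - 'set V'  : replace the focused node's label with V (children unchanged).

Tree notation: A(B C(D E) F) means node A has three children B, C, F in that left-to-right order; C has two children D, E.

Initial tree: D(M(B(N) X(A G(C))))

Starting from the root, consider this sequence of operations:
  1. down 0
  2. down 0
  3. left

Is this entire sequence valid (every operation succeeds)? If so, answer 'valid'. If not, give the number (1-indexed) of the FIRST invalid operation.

Step 1 (down 0): focus=M path=0 depth=1 children=['B', 'X'] left=[] right=[] parent=D
Step 2 (down 0): focus=B path=0/0 depth=2 children=['N'] left=[] right=['X'] parent=M
Step 3 (left): INVALID

Answer: 3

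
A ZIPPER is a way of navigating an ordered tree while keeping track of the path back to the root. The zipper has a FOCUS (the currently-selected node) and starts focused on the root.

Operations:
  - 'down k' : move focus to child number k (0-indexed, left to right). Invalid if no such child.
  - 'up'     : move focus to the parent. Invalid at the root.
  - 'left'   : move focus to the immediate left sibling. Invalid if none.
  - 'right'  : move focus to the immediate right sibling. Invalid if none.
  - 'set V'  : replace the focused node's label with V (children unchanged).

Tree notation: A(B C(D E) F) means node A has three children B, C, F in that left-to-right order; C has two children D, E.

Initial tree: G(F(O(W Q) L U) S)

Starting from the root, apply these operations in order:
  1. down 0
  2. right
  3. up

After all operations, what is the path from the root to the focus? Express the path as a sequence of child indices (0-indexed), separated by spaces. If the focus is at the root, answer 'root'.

Step 1 (down 0): focus=F path=0 depth=1 children=['O', 'L', 'U'] left=[] right=['S'] parent=G
Step 2 (right): focus=S path=1 depth=1 children=[] left=['F'] right=[] parent=G
Step 3 (up): focus=G path=root depth=0 children=['F', 'S'] (at root)

Answer: root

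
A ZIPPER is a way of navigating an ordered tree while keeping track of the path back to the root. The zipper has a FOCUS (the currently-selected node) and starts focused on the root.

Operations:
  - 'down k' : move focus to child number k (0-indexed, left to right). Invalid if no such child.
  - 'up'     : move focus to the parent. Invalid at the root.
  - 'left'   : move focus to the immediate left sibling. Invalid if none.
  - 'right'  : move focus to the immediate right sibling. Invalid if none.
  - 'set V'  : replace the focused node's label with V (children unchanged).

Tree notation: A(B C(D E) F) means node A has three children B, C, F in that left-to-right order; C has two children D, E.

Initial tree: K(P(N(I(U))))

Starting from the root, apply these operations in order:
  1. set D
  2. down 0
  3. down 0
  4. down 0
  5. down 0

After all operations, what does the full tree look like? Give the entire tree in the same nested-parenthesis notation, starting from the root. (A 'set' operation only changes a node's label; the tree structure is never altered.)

Step 1 (set D): focus=D path=root depth=0 children=['P'] (at root)
Step 2 (down 0): focus=P path=0 depth=1 children=['N'] left=[] right=[] parent=D
Step 3 (down 0): focus=N path=0/0 depth=2 children=['I'] left=[] right=[] parent=P
Step 4 (down 0): focus=I path=0/0/0 depth=3 children=['U'] left=[] right=[] parent=N
Step 5 (down 0): focus=U path=0/0/0/0 depth=4 children=[] left=[] right=[] parent=I

Answer: D(P(N(I(U))))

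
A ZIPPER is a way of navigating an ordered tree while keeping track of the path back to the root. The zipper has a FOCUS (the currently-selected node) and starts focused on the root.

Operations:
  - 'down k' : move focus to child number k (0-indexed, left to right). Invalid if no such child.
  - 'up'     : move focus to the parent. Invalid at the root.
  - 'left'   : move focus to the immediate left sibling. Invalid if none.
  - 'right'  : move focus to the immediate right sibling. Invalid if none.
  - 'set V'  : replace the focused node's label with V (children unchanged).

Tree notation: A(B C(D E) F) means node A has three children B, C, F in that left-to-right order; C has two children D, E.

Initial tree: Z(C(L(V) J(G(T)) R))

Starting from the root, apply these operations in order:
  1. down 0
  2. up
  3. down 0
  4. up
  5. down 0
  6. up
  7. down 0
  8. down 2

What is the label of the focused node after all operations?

Step 1 (down 0): focus=C path=0 depth=1 children=['L', 'J', 'R'] left=[] right=[] parent=Z
Step 2 (up): focus=Z path=root depth=0 children=['C'] (at root)
Step 3 (down 0): focus=C path=0 depth=1 children=['L', 'J', 'R'] left=[] right=[] parent=Z
Step 4 (up): focus=Z path=root depth=0 children=['C'] (at root)
Step 5 (down 0): focus=C path=0 depth=1 children=['L', 'J', 'R'] left=[] right=[] parent=Z
Step 6 (up): focus=Z path=root depth=0 children=['C'] (at root)
Step 7 (down 0): focus=C path=0 depth=1 children=['L', 'J', 'R'] left=[] right=[] parent=Z
Step 8 (down 2): focus=R path=0/2 depth=2 children=[] left=['L', 'J'] right=[] parent=C

Answer: R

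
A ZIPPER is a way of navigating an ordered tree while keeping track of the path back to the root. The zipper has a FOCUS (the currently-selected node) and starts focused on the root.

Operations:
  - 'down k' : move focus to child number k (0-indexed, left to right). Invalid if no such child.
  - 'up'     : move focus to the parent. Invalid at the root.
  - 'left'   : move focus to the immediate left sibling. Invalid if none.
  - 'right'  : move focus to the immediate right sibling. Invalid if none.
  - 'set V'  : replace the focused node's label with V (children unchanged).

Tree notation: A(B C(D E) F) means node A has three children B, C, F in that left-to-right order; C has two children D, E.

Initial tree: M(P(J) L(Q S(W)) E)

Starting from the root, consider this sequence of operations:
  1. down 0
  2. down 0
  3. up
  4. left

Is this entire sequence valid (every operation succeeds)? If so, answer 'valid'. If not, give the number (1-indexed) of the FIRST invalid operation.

Answer: 4

Derivation:
Step 1 (down 0): focus=P path=0 depth=1 children=['J'] left=[] right=['L', 'E'] parent=M
Step 2 (down 0): focus=J path=0/0 depth=2 children=[] left=[] right=[] parent=P
Step 3 (up): focus=P path=0 depth=1 children=['J'] left=[] right=['L', 'E'] parent=M
Step 4 (left): INVALID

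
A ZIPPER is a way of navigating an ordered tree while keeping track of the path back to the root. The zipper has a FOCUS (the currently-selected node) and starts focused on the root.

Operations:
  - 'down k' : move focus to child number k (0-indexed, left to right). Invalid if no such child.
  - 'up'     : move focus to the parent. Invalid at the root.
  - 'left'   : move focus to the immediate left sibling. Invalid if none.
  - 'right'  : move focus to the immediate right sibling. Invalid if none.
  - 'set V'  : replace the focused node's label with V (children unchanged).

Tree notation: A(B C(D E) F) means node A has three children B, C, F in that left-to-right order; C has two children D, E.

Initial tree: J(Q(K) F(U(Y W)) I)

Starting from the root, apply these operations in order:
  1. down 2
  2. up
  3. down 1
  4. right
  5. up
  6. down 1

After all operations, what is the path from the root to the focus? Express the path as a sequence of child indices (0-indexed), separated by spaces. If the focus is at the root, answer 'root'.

Answer: 1

Derivation:
Step 1 (down 2): focus=I path=2 depth=1 children=[] left=['Q', 'F'] right=[] parent=J
Step 2 (up): focus=J path=root depth=0 children=['Q', 'F', 'I'] (at root)
Step 3 (down 1): focus=F path=1 depth=1 children=['U'] left=['Q'] right=['I'] parent=J
Step 4 (right): focus=I path=2 depth=1 children=[] left=['Q', 'F'] right=[] parent=J
Step 5 (up): focus=J path=root depth=0 children=['Q', 'F', 'I'] (at root)
Step 6 (down 1): focus=F path=1 depth=1 children=['U'] left=['Q'] right=['I'] parent=J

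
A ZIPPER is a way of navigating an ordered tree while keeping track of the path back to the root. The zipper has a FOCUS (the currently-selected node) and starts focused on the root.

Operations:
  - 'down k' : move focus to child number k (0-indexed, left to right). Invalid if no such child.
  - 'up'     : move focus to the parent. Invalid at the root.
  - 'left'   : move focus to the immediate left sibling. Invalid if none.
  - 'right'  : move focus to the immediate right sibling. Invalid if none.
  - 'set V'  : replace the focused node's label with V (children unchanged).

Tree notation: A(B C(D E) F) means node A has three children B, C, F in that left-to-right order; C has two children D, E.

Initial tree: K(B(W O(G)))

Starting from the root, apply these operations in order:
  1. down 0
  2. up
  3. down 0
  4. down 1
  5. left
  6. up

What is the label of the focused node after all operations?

Answer: B

Derivation:
Step 1 (down 0): focus=B path=0 depth=1 children=['W', 'O'] left=[] right=[] parent=K
Step 2 (up): focus=K path=root depth=0 children=['B'] (at root)
Step 3 (down 0): focus=B path=0 depth=1 children=['W', 'O'] left=[] right=[] parent=K
Step 4 (down 1): focus=O path=0/1 depth=2 children=['G'] left=['W'] right=[] parent=B
Step 5 (left): focus=W path=0/0 depth=2 children=[] left=[] right=['O'] parent=B
Step 6 (up): focus=B path=0 depth=1 children=['W', 'O'] left=[] right=[] parent=K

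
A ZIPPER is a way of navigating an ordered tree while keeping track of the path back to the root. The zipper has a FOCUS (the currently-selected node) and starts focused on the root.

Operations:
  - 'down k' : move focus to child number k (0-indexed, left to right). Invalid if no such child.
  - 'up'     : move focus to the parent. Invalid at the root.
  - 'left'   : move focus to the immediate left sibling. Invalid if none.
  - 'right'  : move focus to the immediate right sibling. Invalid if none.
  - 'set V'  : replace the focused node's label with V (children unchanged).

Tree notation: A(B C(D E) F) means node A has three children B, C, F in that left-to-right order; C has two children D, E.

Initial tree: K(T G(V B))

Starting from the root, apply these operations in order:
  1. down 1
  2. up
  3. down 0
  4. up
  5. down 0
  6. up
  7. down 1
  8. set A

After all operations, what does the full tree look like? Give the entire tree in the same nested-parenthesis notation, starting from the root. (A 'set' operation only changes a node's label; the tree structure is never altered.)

Answer: K(T A(V B))

Derivation:
Step 1 (down 1): focus=G path=1 depth=1 children=['V', 'B'] left=['T'] right=[] parent=K
Step 2 (up): focus=K path=root depth=0 children=['T', 'G'] (at root)
Step 3 (down 0): focus=T path=0 depth=1 children=[] left=[] right=['G'] parent=K
Step 4 (up): focus=K path=root depth=0 children=['T', 'G'] (at root)
Step 5 (down 0): focus=T path=0 depth=1 children=[] left=[] right=['G'] parent=K
Step 6 (up): focus=K path=root depth=0 children=['T', 'G'] (at root)
Step 7 (down 1): focus=G path=1 depth=1 children=['V', 'B'] left=['T'] right=[] parent=K
Step 8 (set A): focus=A path=1 depth=1 children=['V', 'B'] left=['T'] right=[] parent=K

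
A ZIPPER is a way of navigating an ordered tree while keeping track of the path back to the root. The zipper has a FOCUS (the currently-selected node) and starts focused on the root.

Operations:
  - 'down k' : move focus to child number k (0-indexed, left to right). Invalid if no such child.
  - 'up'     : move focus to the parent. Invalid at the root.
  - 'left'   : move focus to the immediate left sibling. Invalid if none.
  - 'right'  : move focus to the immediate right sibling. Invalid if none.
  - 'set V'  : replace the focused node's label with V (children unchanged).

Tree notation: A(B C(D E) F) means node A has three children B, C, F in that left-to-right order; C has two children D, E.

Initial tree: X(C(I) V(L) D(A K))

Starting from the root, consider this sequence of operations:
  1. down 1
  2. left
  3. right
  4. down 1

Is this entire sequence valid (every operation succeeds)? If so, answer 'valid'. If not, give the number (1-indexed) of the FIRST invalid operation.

Step 1 (down 1): focus=V path=1 depth=1 children=['L'] left=['C'] right=['D'] parent=X
Step 2 (left): focus=C path=0 depth=1 children=['I'] left=[] right=['V', 'D'] parent=X
Step 3 (right): focus=V path=1 depth=1 children=['L'] left=['C'] right=['D'] parent=X
Step 4 (down 1): INVALID

Answer: 4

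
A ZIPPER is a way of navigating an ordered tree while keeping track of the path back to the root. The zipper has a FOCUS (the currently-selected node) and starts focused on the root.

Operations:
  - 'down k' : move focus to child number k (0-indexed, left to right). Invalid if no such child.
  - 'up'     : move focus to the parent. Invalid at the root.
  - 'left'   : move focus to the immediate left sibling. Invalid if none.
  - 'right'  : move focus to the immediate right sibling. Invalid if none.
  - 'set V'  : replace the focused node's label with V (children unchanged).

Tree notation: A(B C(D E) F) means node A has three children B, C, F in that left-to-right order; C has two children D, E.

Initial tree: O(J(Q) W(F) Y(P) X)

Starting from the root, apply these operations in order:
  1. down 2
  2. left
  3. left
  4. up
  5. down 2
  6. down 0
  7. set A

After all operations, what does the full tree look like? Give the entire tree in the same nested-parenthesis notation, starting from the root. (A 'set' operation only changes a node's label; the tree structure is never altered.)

Answer: O(J(Q) W(F) Y(A) X)

Derivation:
Step 1 (down 2): focus=Y path=2 depth=1 children=['P'] left=['J', 'W'] right=['X'] parent=O
Step 2 (left): focus=W path=1 depth=1 children=['F'] left=['J'] right=['Y', 'X'] parent=O
Step 3 (left): focus=J path=0 depth=1 children=['Q'] left=[] right=['W', 'Y', 'X'] parent=O
Step 4 (up): focus=O path=root depth=0 children=['J', 'W', 'Y', 'X'] (at root)
Step 5 (down 2): focus=Y path=2 depth=1 children=['P'] left=['J', 'W'] right=['X'] parent=O
Step 6 (down 0): focus=P path=2/0 depth=2 children=[] left=[] right=[] parent=Y
Step 7 (set A): focus=A path=2/0 depth=2 children=[] left=[] right=[] parent=Y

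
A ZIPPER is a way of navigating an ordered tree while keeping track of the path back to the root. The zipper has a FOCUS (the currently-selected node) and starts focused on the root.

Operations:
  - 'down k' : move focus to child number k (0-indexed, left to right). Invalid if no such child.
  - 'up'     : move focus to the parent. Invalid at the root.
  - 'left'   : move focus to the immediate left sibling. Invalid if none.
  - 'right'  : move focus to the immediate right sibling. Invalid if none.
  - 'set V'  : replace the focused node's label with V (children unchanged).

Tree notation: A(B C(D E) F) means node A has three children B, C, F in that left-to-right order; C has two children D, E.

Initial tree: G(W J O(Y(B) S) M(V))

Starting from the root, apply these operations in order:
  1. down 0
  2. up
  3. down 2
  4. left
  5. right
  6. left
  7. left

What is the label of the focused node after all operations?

Answer: W

Derivation:
Step 1 (down 0): focus=W path=0 depth=1 children=[] left=[] right=['J', 'O', 'M'] parent=G
Step 2 (up): focus=G path=root depth=0 children=['W', 'J', 'O', 'M'] (at root)
Step 3 (down 2): focus=O path=2 depth=1 children=['Y', 'S'] left=['W', 'J'] right=['M'] parent=G
Step 4 (left): focus=J path=1 depth=1 children=[] left=['W'] right=['O', 'M'] parent=G
Step 5 (right): focus=O path=2 depth=1 children=['Y', 'S'] left=['W', 'J'] right=['M'] parent=G
Step 6 (left): focus=J path=1 depth=1 children=[] left=['W'] right=['O', 'M'] parent=G
Step 7 (left): focus=W path=0 depth=1 children=[] left=[] right=['J', 'O', 'M'] parent=G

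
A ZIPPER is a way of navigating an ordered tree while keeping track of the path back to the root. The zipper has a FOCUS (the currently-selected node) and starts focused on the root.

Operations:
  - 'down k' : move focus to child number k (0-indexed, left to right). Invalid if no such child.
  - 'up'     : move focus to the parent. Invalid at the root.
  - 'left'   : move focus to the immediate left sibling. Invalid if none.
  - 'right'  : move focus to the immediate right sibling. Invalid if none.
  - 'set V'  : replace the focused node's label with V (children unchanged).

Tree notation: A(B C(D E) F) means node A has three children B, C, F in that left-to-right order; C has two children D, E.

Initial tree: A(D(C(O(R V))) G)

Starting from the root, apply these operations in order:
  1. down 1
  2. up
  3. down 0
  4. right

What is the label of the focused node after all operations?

Answer: G

Derivation:
Step 1 (down 1): focus=G path=1 depth=1 children=[] left=['D'] right=[] parent=A
Step 2 (up): focus=A path=root depth=0 children=['D', 'G'] (at root)
Step 3 (down 0): focus=D path=0 depth=1 children=['C'] left=[] right=['G'] parent=A
Step 4 (right): focus=G path=1 depth=1 children=[] left=['D'] right=[] parent=A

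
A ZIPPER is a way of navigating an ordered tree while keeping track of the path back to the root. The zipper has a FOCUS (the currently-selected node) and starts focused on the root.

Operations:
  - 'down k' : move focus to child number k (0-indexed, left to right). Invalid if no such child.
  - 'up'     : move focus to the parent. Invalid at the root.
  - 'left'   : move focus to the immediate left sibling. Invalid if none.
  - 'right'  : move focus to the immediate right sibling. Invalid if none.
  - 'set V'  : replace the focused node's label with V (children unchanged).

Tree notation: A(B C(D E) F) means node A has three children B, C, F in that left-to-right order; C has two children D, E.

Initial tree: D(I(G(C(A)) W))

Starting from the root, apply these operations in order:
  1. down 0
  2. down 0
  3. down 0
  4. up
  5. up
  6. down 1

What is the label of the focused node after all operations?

Answer: W

Derivation:
Step 1 (down 0): focus=I path=0 depth=1 children=['G', 'W'] left=[] right=[] parent=D
Step 2 (down 0): focus=G path=0/0 depth=2 children=['C'] left=[] right=['W'] parent=I
Step 3 (down 0): focus=C path=0/0/0 depth=3 children=['A'] left=[] right=[] parent=G
Step 4 (up): focus=G path=0/0 depth=2 children=['C'] left=[] right=['W'] parent=I
Step 5 (up): focus=I path=0 depth=1 children=['G', 'W'] left=[] right=[] parent=D
Step 6 (down 1): focus=W path=0/1 depth=2 children=[] left=['G'] right=[] parent=I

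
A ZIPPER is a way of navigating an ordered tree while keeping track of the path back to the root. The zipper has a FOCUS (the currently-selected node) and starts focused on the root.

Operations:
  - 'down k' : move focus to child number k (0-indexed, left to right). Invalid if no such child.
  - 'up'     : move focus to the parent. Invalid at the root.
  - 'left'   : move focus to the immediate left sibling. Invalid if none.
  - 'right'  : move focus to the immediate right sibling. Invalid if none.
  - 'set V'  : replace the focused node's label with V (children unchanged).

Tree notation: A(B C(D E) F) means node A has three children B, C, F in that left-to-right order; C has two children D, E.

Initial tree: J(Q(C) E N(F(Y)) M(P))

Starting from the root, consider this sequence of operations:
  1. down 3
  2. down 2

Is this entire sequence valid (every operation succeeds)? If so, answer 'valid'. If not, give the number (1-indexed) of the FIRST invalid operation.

Step 1 (down 3): focus=M path=3 depth=1 children=['P'] left=['Q', 'E', 'N'] right=[] parent=J
Step 2 (down 2): INVALID

Answer: 2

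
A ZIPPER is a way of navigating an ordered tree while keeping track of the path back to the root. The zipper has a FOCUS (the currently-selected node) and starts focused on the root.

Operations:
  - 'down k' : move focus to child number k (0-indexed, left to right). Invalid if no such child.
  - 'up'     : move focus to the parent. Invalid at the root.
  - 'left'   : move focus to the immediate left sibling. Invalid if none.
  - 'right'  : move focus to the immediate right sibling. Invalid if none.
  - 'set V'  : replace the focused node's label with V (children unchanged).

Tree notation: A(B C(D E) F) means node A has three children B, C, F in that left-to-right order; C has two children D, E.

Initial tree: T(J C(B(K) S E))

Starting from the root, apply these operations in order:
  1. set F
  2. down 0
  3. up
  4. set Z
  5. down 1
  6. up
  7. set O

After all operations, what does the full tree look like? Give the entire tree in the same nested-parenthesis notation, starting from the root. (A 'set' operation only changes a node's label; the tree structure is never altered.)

Step 1 (set F): focus=F path=root depth=0 children=['J', 'C'] (at root)
Step 2 (down 0): focus=J path=0 depth=1 children=[] left=[] right=['C'] parent=F
Step 3 (up): focus=F path=root depth=0 children=['J', 'C'] (at root)
Step 4 (set Z): focus=Z path=root depth=0 children=['J', 'C'] (at root)
Step 5 (down 1): focus=C path=1 depth=1 children=['B', 'S', 'E'] left=['J'] right=[] parent=Z
Step 6 (up): focus=Z path=root depth=0 children=['J', 'C'] (at root)
Step 7 (set O): focus=O path=root depth=0 children=['J', 'C'] (at root)

Answer: O(J C(B(K) S E))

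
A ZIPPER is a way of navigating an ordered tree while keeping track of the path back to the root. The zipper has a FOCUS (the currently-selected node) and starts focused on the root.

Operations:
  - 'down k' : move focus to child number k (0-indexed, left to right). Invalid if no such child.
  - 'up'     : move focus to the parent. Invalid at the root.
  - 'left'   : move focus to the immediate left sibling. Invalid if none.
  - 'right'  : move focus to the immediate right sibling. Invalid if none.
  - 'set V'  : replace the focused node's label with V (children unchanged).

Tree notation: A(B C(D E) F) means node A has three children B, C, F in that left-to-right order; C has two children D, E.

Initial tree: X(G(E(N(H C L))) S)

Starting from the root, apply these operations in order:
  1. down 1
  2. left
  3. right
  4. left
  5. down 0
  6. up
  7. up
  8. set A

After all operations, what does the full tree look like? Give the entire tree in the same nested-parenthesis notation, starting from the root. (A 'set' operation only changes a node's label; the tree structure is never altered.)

Answer: A(G(E(N(H C L))) S)

Derivation:
Step 1 (down 1): focus=S path=1 depth=1 children=[] left=['G'] right=[] parent=X
Step 2 (left): focus=G path=0 depth=1 children=['E'] left=[] right=['S'] parent=X
Step 3 (right): focus=S path=1 depth=1 children=[] left=['G'] right=[] parent=X
Step 4 (left): focus=G path=0 depth=1 children=['E'] left=[] right=['S'] parent=X
Step 5 (down 0): focus=E path=0/0 depth=2 children=['N'] left=[] right=[] parent=G
Step 6 (up): focus=G path=0 depth=1 children=['E'] left=[] right=['S'] parent=X
Step 7 (up): focus=X path=root depth=0 children=['G', 'S'] (at root)
Step 8 (set A): focus=A path=root depth=0 children=['G', 'S'] (at root)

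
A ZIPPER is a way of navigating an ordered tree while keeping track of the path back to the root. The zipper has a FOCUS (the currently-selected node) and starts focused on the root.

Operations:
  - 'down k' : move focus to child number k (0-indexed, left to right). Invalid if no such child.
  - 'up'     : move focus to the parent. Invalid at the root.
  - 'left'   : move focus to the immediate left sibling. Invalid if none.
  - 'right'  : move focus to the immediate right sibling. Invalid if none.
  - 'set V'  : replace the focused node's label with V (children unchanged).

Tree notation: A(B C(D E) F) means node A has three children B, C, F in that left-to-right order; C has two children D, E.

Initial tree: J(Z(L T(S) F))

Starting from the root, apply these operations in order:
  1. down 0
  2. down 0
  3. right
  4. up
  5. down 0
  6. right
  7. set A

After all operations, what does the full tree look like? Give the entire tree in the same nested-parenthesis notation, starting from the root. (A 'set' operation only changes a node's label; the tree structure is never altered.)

Step 1 (down 0): focus=Z path=0 depth=1 children=['L', 'T', 'F'] left=[] right=[] parent=J
Step 2 (down 0): focus=L path=0/0 depth=2 children=[] left=[] right=['T', 'F'] parent=Z
Step 3 (right): focus=T path=0/1 depth=2 children=['S'] left=['L'] right=['F'] parent=Z
Step 4 (up): focus=Z path=0 depth=1 children=['L', 'T', 'F'] left=[] right=[] parent=J
Step 5 (down 0): focus=L path=0/0 depth=2 children=[] left=[] right=['T', 'F'] parent=Z
Step 6 (right): focus=T path=0/1 depth=2 children=['S'] left=['L'] right=['F'] parent=Z
Step 7 (set A): focus=A path=0/1 depth=2 children=['S'] left=['L'] right=['F'] parent=Z

Answer: J(Z(L A(S) F))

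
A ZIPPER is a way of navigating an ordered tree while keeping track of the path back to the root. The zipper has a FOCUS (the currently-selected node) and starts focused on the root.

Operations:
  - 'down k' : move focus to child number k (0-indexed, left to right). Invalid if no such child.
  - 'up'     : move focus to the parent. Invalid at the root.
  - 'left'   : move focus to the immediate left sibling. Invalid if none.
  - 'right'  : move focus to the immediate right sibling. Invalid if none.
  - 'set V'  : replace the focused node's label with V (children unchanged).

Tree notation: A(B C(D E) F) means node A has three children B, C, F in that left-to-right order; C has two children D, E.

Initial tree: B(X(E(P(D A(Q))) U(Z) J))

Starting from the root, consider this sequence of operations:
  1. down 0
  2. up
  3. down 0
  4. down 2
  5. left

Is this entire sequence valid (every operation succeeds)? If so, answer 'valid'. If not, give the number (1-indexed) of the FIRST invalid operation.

Step 1 (down 0): focus=X path=0 depth=1 children=['E', 'U', 'J'] left=[] right=[] parent=B
Step 2 (up): focus=B path=root depth=0 children=['X'] (at root)
Step 3 (down 0): focus=X path=0 depth=1 children=['E', 'U', 'J'] left=[] right=[] parent=B
Step 4 (down 2): focus=J path=0/2 depth=2 children=[] left=['E', 'U'] right=[] parent=X
Step 5 (left): focus=U path=0/1 depth=2 children=['Z'] left=['E'] right=['J'] parent=X

Answer: valid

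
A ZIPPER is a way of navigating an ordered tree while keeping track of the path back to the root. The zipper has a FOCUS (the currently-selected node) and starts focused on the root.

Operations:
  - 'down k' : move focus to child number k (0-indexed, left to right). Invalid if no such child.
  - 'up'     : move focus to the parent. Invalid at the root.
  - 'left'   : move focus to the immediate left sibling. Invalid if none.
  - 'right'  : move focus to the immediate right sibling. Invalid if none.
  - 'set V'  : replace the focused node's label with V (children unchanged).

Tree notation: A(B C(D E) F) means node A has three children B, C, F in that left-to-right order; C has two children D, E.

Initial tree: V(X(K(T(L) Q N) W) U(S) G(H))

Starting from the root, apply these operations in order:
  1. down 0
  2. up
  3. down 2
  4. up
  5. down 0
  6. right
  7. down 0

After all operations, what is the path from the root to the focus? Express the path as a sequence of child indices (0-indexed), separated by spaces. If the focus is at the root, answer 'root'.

Step 1 (down 0): focus=X path=0 depth=1 children=['K', 'W'] left=[] right=['U', 'G'] parent=V
Step 2 (up): focus=V path=root depth=0 children=['X', 'U', 'G'] (at root)
Step 3 (down 2): focus=G path=2 depth=1 children=['H'] left=['X', 'U'] right=[] parent=V
Step 4 (up): focus=V path=root depth=0 children=['X', 'U', 'G'] (at root)
Step 5 (down 0): focus=X path=0 depth=1 children=['K', 'W'] left=[] right=['U', 'G'] parent=V
Step 6 (right): focus=U path=1 depth=1 children=['S'] left=['X'] right=['G'] parent=V
Step 7 (down 0): focus=S path=1/0 depth=2 children=[] left=[] right=[] parent=U

Answer: 1 0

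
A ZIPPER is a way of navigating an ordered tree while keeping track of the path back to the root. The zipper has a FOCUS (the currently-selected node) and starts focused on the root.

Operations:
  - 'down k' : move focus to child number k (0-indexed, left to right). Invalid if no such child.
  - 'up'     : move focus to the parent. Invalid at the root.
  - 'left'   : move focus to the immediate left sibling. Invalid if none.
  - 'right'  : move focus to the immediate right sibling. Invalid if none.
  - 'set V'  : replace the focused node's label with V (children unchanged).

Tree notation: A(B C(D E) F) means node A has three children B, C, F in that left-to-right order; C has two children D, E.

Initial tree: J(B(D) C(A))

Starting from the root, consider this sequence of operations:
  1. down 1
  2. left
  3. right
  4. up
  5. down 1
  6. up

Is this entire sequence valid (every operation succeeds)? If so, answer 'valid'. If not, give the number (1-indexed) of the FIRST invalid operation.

Step 1 (down 1): focus=C path=1 depth=1 children=['A'] left=['B'] right=[] parent=J
Step 2 (left): focus=B path=0 depth=1 children=['D'] left=[] right=['C'] parent=J
Step 3 (right): focus=C path=1 depth=1 children=['A'] left=['B'] right=[] parent=J
Step 4 (up): focus=J path=root depth=0 children=['B', 'C'] (at root)
Step 5 (down 1): focus=C path=1 depth=1 children=['A'] left=['B'] right=[] parent=J
Step 6 (up): focus=J path=root depth=0 children=['B', 'C'] (at root)

Answer: valid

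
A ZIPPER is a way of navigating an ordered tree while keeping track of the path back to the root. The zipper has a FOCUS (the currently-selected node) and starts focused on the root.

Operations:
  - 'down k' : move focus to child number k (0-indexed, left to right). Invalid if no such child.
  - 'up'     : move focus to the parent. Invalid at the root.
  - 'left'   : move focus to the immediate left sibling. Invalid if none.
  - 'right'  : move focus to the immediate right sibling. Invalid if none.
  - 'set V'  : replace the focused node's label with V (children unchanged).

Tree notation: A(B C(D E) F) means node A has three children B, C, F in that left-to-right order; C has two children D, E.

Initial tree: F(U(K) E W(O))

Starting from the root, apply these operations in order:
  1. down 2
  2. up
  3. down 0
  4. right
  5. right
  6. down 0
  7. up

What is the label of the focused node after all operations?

Step 1 (down 2): focus=W path=2 depth=1 children=['O'] left=['U', 'E'] right=[] parent=F
Step 2 (up): focus=F path=root depth=0 children=['U', 'E', 'W'] (at root)
Step 3 (down 0): focus=U path=0 depth=1 children=['K'] left=[] right=['E', 'W'] parent=F
Step 4 (right): focus=E path=1 depth=1 children=[] left=['U'] right=['W'] parent=F
Step 5 (right): focus=W path=2 depth=1 children=['O'] left=['U', 'E'] right=[] parent=F
Step 6 (down 0): focus=O path=2/0 depth=2 children=[] left=[] right=[] parent=W
Step 7 (up): focus=W path=2 depth=1 children=['O'] left=['U', 'E'] right=[] parent=F

Answer: W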